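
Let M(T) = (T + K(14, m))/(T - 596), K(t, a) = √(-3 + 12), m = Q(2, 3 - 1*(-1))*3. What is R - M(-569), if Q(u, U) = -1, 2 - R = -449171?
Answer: 523285979/1165 ≈ 4.4917e+5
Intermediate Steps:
R = 449173 (R = 2 - 1*(-449171) = 2 + 449171 = 449173)
m = -3 (m = -1*3 = -3)
K(t, a) = 3 (K(t, a) = √9 = 3)
M(T) = (3 + T)/(-596 + T) (M(T) = (T + 3)/(T - 596) = (3 + T)/(-596 + T))
R - M(-569) = 449173 - (3 - 569)/(-596 - 569) = 449173 - (-566)/(-1165) = 449173 - (-1)*(-566)/1165 = 449173 - 1*566/1165 = 449173 - 566/1165 = 523285979/1165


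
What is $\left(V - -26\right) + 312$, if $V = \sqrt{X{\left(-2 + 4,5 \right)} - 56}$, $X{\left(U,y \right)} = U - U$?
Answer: $338 + 2 i \sqrt{14} \approx 338.0 + 7.4833 i$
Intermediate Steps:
$X{\left(U,y \right)} = 0$
$V = 2 i \sqrt{14}$ ($V = \sqrt{0 - 56} = \sqrt{-56} = 2 i \sqrt{14} \approx 7.4833 i$)
$\left(V - -26\right) + 312 = \left(2 i \sqrt{14} - -26\right) + 312 = \left(2 i \sqrt{14} + 26\right) + 312 = \left(26 + 2 i \sqrt{14}\right) + 312 = 338 + 2 i \sqrt{14}$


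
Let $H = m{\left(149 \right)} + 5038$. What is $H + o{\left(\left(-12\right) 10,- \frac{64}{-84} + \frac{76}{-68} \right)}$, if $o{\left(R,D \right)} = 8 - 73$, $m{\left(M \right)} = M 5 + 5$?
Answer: $5723$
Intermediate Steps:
$m{\left(M \right)} = 5 + 5 M$ ($m{\left(M \right)} = 5 M + 5 = 5 + 5 M$)
$H = 5788$ ($H = \left(5 + 5 \cdot 149\right) + 5038 = \left(5 + 745\right) + 5038 = 750 + 5038 = 5788$)
$o{\left(R,D \right)} = -65$ ($o{\left(R,D \right)} = 8 - 73 = -65$)
$H + o{\left(\left(-12\right) 10,- \frac{64}{-84} + \frac{76}{-68} \right)} = 5788 - 65 = 5723$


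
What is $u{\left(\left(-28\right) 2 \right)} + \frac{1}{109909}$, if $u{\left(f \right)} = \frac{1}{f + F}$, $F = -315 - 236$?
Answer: $- \frac{109302}{66714763} \approx -0.0016383$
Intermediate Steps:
$F = -551$
$u{\left(f \right)} = \frac{1}{-551 + f}$ ($u{\left(f \right)} = \frac{1}{f - 551} = \frac{1}{-551 + f}$)
$u{\left(\left(-28\right) 2 \right)} + \frac{1}{109909} = \frac{1}{-551 - 56} + \frac{1}{109909} = \frac{1}{-607} + \frac{1}{109909} = - \frac{1}{607} + \frac{1}{109909} = - \frac{109302}{66714763}$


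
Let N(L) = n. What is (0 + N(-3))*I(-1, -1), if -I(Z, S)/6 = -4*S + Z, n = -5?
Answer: 90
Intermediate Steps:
N(L) = -5
I(Z, S) = -6*Z + 24*S (I(Z, S) = -6*(-4*S + Z) = -6*(Z - 4*S) = -6*Z + 24*S)
(0 + N(-3))*I(-1, -1) = (0 - 5)*(-6*(-1) + 24*(-1)) = -5*(6 - 24) = -5*(-18) = 90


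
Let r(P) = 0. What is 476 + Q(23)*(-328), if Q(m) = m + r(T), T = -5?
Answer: -7068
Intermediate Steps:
Q(m) = m (Q(m) = m + 0 = m)
476 + Q(23)*(-328) = 476 + 23*(-328) = 476 - 7544 = -7068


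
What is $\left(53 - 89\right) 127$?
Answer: $-4572$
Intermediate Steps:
$\left(53 - 89\right) 127 = \left(-36\right) 127 = -4572$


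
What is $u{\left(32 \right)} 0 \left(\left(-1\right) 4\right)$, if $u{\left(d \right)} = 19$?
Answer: $0$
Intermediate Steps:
$u{\left(32 \right)} 0 \left(\left(-1\right) 4\right) = 19 \cdot 0 \left(\left(-1\right) 4\right) = 19 \cdot 0 \left(-4\right) = 19 \cdot 0 = 0$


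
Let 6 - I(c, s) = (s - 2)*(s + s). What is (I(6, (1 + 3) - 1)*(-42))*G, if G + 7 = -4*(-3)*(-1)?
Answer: 0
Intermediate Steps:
I(c, s) = 6 - 2*s*(-2 + s) (I(c, s) = 6 - (s - 2)*(s + s) = 6 - (-2 + s)*2*s = 6 - 2*s*(-2 + s))
G = -19 (G = -7 - 4*(-3)*(-1) = -7 + 12*(-1) = -7 - 12 = -19)
(I(6, (1 + 3) - 1)*(-42))*G = ((6 - 2*((1 + 3) - 1)² + 4*((1 + 3) - 1))*(-42))*(-19) = ((6 - 2*(4 - 1)² + 4*(4 - 1))*(-42))*(-19) = ((6 - 2*3² + 4*3)*(-42))*(-19) = ((6 - 2*9 + 12)*(-42))*(-19) = ((6 - 18 + 12)*(-42))*(-19) = (0*(-42))*(-19) = 0*(-19) = 0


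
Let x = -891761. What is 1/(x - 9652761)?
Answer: -1/10544522 ≈ -9.4836e-8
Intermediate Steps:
1/(x - 9652761) = 1/(-891761 - 9652761) = 1/(-10544522) = -1/10544522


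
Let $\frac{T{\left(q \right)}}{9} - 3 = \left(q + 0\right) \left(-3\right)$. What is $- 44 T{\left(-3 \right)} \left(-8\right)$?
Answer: $38016$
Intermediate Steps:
$T{\left(q \right)} = 27 - 27 q$ ($T{\left(q \right)} = 27 + 9 \left(q + 0\right) \left(-3\right) = 27 + 9 q \left(-3\right) = 27 + 9 \left(- 3 q\right) = 27 - 27 q$)
$- 44 T{\left(-3 \right)} \left(-8\right) = - 44 \left(27 - -81\right) \left(-8\right) = - 44 \left(27 + 81\right) \left(-8\right) = \left(-44\right) 108 \left(-8\right) = \left(-4752\right) \left(-8\right) = 38016$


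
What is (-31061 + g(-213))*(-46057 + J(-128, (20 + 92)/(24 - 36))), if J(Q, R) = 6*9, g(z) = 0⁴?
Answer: 1428899183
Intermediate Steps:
g(z) = 0
J(Q, R) = 54
(-31061 + g(-213))*(-46057 + J(-128, (20 + 92)/(24 - 36))) = (-31061 + 0)*(-46057 + 54) = -31061*(-46003) = 1428899183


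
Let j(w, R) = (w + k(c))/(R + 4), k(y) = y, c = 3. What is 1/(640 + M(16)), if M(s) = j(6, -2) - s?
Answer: 2/1257 ≈ 0.0015911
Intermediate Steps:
j(w, R) = (3 + w)/(4 + R) (j(w, R) = (w + 3)/(R + 4) = (3 + w)/(4 + R))
M(s) = 9/2 - s (M(s) = (3 + 6)/(4 - 2) - s = 9/2 - s)
1/(640 + M(16)) = 1/(640 + (9/2 - 1*16)) = 1/(640 + (9/2 - 16)) = 1/(640 - 23/2) = 1/(1257/2) = 2/1257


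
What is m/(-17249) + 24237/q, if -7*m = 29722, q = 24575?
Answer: 522409463/423894175 ≈ 1.2324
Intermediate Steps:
m = -4246 (m = -⅐*29722 = -4246)
m/(-17249) + 24237/q = -4246/(-17249) + 24237/24575 = -4246*(-1/17249) + 24237*(1/24575) = 4246/17249 + 24237/24575 = 522409463/423894175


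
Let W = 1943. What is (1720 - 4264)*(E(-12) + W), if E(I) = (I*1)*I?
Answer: -5309328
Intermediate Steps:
E(I) = I² (E(I) = I*I = I²)
(1720 - 4264)*(E(-12) + W) = (1720 - 4264)*((-12)² + 1943) = -2544*(144 + 1943) = -2544*2087 = -5309328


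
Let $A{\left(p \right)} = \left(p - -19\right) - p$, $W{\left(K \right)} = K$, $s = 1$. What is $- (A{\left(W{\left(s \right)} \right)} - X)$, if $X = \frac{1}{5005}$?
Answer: $- \frac{95094}{5005} \approx -19.0$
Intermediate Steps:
$X = \frac{1}{5005} \approx 0.0001998$
$A{\left(p \right)} = 19$ ($A{\left(p \right)} = \left(p + 19\right) - p = \left(19 + p\right) - p = 19$)
$- (A{\left(W{\left(s \right)} \right)} - X) = - (19 - \frac{1}{5005}) = \left(-1\right) \frac{95094}{5005} = - \frac{95094}{5005}$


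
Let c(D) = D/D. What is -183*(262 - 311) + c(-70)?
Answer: 8968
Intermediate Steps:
c(D) = 1
-183*(262 - 311) + c(-70) = -183*(262 - 311) + 1 = -183*(-49) + 1 = 8967 + 1 = 8968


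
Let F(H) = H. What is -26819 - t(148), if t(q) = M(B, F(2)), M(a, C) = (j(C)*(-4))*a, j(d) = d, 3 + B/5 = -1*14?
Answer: -27499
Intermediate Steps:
B = -85 (B = -15 + 5*(-1*14) = -15 + 5*(-14) = -15 - 70 = -85)
M(a, C) = -4*C*a (M(a, C) = (C*(-4))*a = (-4*C)*a = -4*C*a)
t(q) = 680 (t(q) = -4*2*(-85) = 680)
-26819 - t(148) = -26819 - 1*680 = -26819 - 680 = -27499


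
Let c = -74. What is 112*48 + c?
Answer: 5302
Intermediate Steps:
112*48 + c = 112*48 - 74 = 5376 - 74 = 5302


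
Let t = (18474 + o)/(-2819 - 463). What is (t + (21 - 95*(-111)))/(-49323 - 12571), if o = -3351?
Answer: -11554163/67712036 ≈ -0.17064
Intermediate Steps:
t = -5041/1094 (t = (18474 - 3351)/(-2819 - 463) = 15123/(-3282) = 15123*(-1/3282) = -5041/1094 ≈ -4.6079)
(t + (21 - 95*(-111)))/(-49323 - 12571) = (-5041/1094 + (21 - 95*(-111)))/(-49323 - 12571) = (-5041/1094 + (21 + 10545))/(-61894) = (-5041/1094 + 10566)*(-1/61894) = (11554163/1094)*(-1/61894) = -11554163/67712036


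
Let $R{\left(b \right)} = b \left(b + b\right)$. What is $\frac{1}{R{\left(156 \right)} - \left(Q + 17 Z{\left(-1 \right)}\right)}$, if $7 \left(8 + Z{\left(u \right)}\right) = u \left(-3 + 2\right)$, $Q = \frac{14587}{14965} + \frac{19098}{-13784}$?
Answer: $\frac{721971460}{35236526230687} \approx 2.0489 \cdot 10^{-5}$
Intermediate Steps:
$Q = - \frac{42367181}{103138780}$ ($Q = 14587 \cdot \frac{1}{14965} + 19098 \left(- \frac{1}{13784}\right) = \frac{14587}{14965} - \frac{9549}{6892} = - \frac{42367181}{103138780} \approx -0.41078$)
$Z{\left(u \right)} = -8 - \frac{u}{7}$ ($Z{\left(u \right)} = -8 + \frac{u \left(-3 + 2\right)}{7} = -8 + \frac{u \left(-1\right)}{7} = -8 + \frac{\left(-1\right) u}{7} = -8 - \frac{u}{7}$)
$R{\left(b \right)} = 2 b^{2}$ ($R{\left(b \right)} = b 2 b = 2 b^{2}$)
$\frac{1}{R{\left(156 \right)} - \left(Q + 17 Z{\left(-1 \right)}\right)} = \frac{1}{2 \cdot 156^{2} - \left(- \frac{42367181}{103138780} + 17 \left(-8 - - \frac{1}{7}\right)\right)} = \frac{1}{2 \cdot 24336 - \left(- \frac{42367181}{103138780} + 17 \left(-8 + \frac{1}{7}\right)\right)} = \frac{1}{48672 + \left(\left(-17\right) \left(- \frac{55}{7}\right) + \frac{42367181}{103138780}\right)} = \frac{1}{48672 + \left(\frac{935}{7} + \frac{42367181}{103138780}\right)} = \frac{1}{48672 + \frac{96731329567}{721971460}} = \frac{1}{\frac{35236526230687}{721971460}} = \frac{721971460}{35236526230687}$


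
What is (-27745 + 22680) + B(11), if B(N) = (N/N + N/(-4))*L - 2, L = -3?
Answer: -20247/4 ≈ -5061.8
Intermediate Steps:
B(N) = -5 + 3*N/4 (B(N) = (N/N + N/(-4))*(-3) - 2 = (1 + N*(-1/4))*(-3) - 2 = (1 - N/4)*(-3) - 2 = (-3 + 3*N/4) - 2 = -5 + 3*N/4)
(-27745 + 22680) + B(11) = (-27745 + 22680) + (-5 + (3/4)*11) = -5065 + (-5 + 33/4) = -5065 + 13/4 = -20247/4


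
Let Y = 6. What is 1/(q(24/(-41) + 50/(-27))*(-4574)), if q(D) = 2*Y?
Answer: -1/54888 ≈ -1.8219e-5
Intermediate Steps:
q(D) = 12 (q(D) = 2*6 = 12)
1/(q(24/(-41) + 50/(-27))*(-4574)) = 1/(12*(-4574)) = (1/12)*(-1/4574) = -1/54888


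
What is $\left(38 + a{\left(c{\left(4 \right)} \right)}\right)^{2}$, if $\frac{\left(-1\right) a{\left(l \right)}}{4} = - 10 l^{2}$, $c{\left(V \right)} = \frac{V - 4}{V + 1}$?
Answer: $1444$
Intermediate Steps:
$c{\left(V \right)} = \frac{-4 + V}{1 + V}$
$a{\left(l \right)} = 40 l^{2}$ ($a{\left(l \right)} = - 4 \left(- 10 l^{2}\right) = 40 l^{2}$)
$\left(38 + a{\left(c{\left(4 \right)} \right)}\right)^{2} = \left(38 + 40 \left(\frac{-4 + 4}{1 + 4}\right)^{2}\right)^{2} = \left(38 + 40 \left(\frac{1}{5} \cdot 0\right)^{2}\right)^{2} = \left(38 + 40 \cdot 0^{2}\right)^{2} = \left(38 + 40 \cdot 0\right)^{2} = \left(38 + 0\right)^{2} = 38^{2} = 1444$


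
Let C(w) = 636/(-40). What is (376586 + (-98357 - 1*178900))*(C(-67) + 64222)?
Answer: 63775277069/10 ≈ 6.3775e+9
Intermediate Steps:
C(w) = -159/10 (C(w) = 636*(-1/40) = -159/10)
(376586 + (-98357 - 1*178900))*(C(-67) + 64222) = (376586 + (-98357 - 1*178900))*(-159/10 + 64222) = (376586 + (-98357 - 178900))*(642061/10) = (376586 - 277257)*(642061/10) = 99329*(642061/10) = 63775277069/10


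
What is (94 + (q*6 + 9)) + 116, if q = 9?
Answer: 273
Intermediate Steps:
(94 + (q*6 + 9)) + 116 = (94 + (9*6 + 9)) + 116 = (94 + (54 + 9)) + 116 = (94 + 63) + 116 = 157 + 116 = 273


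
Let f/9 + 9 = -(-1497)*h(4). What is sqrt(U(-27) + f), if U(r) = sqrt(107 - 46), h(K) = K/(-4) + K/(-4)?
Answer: sqrt(-27027 + sqrt(61)) ≈ 164.38*I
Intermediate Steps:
h(K) = -K/2 (h(K) = K*(-1/4) + K*(-1/4) = -K/4 - K/4 = -K/2)
U(r) = sqrt(61)
f = -27027 (f = -81 + 9*(-(-1497)*(-1/2*4)) = -81 + 9*(-(-1497)*(-2)) = -81 + 9*(-1497*2) = -81 + 9*(-2994) = -81 - 26946 = -27027)
sqrt(U(-27) + f) = sqrt(sqrt(61) - 27027) = sqrt(-27027 + sqrt(61))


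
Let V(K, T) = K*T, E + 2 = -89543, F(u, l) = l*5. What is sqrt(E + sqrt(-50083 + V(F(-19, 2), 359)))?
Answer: sqrt(-89545 + I*sqrt(46493)) ≈ 0.36 + 299.24*I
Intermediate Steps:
F(u, l) = 5*l
E = -89545 (E = -2 - 89543 = -89545)
sqrt(E + sqrt(-50083 + V(F(-19, 2), 359))) = sqrt(-89545 + sqrt(-50083 + (5*2)*359)) = sqrt(-89545 + sqrt(-50083 + 10*359)) = sqrt(-89545 + sqrt(-50083 + 3590)) = sqrt(-89545 + sqrt(-46493)) = sqrt(-89545 + I*sqrt(46493))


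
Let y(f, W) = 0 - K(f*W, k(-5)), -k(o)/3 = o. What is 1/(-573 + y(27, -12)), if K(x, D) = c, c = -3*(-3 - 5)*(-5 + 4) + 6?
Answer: -1/555 ≈ -0.0018018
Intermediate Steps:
k(o) = -3*o
c = -18 (c = -(-24)*(-1) + 6 = -3*8 + 6 = -24 + 6 = -18)
K(x, D) = -18
y(f, W) = 18 (y(f, W) = 0 - 1*(-18) = 0 + 18 = 18)
1/(-573 + y(27, -12)) = 1/(-573 + 18) = 1/(-555) = -1/555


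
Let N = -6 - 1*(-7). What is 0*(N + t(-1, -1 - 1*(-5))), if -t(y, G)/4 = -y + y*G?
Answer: 0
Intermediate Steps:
t(y, G) = 4*y - 4*G*y (t(y, G) = -4*(-y + y*G) = -4*(-y + G*y) = 4*y - 4*G*y)
N = 1 (N = -6 + 7 = 1)
0*(N + t(-1, -1 - 1*(-5))) = 0*(1 + 4*(-1)*(1 - (-1 - 1*(-5)))) = 0*(1 + 4*(-1)*(1 - (-1 + 5))) = 0*(1 + 4*(-1)*(1 - 1*4)) = 0*(1 + 4*(-1)*(1 - 4)) = 0*(1 + 4*(-1)*(-3)) = 0*(1 + 12) = 0*13 = 0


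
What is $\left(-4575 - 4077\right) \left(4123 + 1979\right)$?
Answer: $-52794504$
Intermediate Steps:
$\left(-4575 - 4077\right) \left(4123 + 1979\right) = \left(-8652\right) 6102 = -52794504$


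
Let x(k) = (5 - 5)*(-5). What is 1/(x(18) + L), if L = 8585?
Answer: 1/8585 ≈ 0.00011648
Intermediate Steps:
x(k) = 0 (x(k) = 0*(-5) = 0)
1/(x(18) + L) = 1/(0 + 8585) = 1/8585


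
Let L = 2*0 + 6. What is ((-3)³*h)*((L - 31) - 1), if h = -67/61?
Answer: -47034/61 ≈ -771.05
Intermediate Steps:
L = 6 (L = 0 + 6 = 6)
h = -67/61 (h = -67*1/61 = -67/61 ≈ -1.0984)
((-3)³*h)*((L - 31) - 1) = ((-3)³*(-67/61))*((6 - 31) - 1) = (-27*(-67/61))*(-25 - 1) = (1809/61)*(-26) = -47034/61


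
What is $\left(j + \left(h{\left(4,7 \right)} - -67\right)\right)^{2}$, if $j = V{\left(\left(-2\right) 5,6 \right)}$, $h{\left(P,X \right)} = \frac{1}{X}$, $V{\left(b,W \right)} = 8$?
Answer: $\frac{276676}{49} \approx 5646.4$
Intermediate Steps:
$j = 8$
$\left(j + \left(h{\left(4,7 \right)} - -67\right)\right)^{2} = \left(8 + \left(\frac{1}{7} - -67\right)\right)^{2} = \left(8 + \left(\frac{1}{7} + 67\right)\right)^{2} = \left(8 + \frac{470}{7}\right)^{2} = \left(\frac{526}{7}\right)^{2} = \frac{276676}{49}$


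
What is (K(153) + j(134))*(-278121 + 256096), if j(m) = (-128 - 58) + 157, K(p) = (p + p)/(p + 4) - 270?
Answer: 1027179925/157 ≈ 6.5425e+6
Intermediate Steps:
K(p) = -270 + 2*p/(4 + p) (K(p) = (2*p)/(4 + p) - 270 = 2*p/(4 + p) - 270 = -270 + 2*p/(4 + p))
j(m) = -29 (j(m) = -186 + 157 = -29)
(K(153) + j(134))*(-278121 + 256096) = (4*(-270 - 67*153)/(4 + 153) - 29)*(-278121 + 256096) = (4*(-270 - 10251)/157 - 29)*(-22025) = (4*(1/157)*(-10521) - 29)*(-22025) = (-42084/157 - 29)*(-22025) = -46637/157*(-22025) = 1027179925/157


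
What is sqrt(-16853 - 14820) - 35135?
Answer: -35135 + I*sqrt(31673) ≈ -35135.0 + 177.97*I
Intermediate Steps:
sqrt(-16853 - 14820) - 35135 = sqrt(-31673) - 35135 = I*sqrt(31673) - 35135 = -35135 + I*sqrt(31673)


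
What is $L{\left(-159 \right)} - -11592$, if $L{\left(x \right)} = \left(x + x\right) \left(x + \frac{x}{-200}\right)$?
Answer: $\frac{6190119}{100} \approx 61901.0$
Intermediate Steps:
$L{\left(x \right)} = \frac{199 x^{2}}{100}$ ($L{\left(x \right)} = 2 x \left(x + x \left(- \frac{1}{200}\right)\right) = 2 x \left(x - \frac{x}{200}\right) = 2 x \frac{199 x}{200} = \frac{199 x^{2}}{100}$)
$L{\left(-159 \right)} - -11592 = \frac{199 \left(-159\right)^{2}}{100} - -11592 = \frac{199}{100} \cdot 25281 + 11592 = \frac{5030919}{100} + 11592 = \frac{6190119}{100}$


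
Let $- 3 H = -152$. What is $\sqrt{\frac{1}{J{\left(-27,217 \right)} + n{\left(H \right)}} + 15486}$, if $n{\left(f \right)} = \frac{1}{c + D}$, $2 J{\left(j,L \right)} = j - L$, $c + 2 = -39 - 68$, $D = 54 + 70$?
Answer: $\frac{\sqrt{51804374691}}{1829} \approx 124.44$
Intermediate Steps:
$D = 124$
$H = \frac{152}{3}$ ($H = \left(- \frac{1}{3}\right) \left(-152\right) = \frac{152}{3} \approx 50.667$)
$c = -109$ ($c = -2 - 107 = -109$)
$J{\left(j,L \right)} = \frac{j}{2} - \frac{L}{2}$ ($J{\left(j,L \right)} = \frac{j - L}{2} = \frac{j}{2} - \frac{L}{2}$)
$n{\left(f \right)} = \frac{1}{15}$ ($n{\left(f \right)} = \frac{1}{-109 + 124} = \frac{1}{15}$)
$\sqrt{\frac{1}{J{\left(-27,217 \right)} + n{\left(H \right)}} + 15486} = \sqrt{\frac{1}{\left(\frac{1}{2} \left(-27\right) - \frac{217}{2}\right) + \frac{1}{15}} + 15486} = \sqrt{\frac{1}{\left(- \frac{27}{2} - \frac{217}{2}\right) + \frac{1}{15}} + 15486} = \sqrt{\frac{1}{-122 + \frac{1}{15}} + 15486} = \sqrt{\frac{1}{- \frac{1829}{15}} + 15486} = \sqrt{- \frac{15}{1829} + 15486} = \sqrt{\frac{28323879}{1829}} = \frac{\sqrt{51804374691}}{1829}$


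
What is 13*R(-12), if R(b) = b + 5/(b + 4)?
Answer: -1313/8 ≈ -164.13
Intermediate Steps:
R(b) = b + 5/(4 + b)
13*R(-12) = 13*((5 + (-12)**2 + 4*(-12))/(4 - 12)) = 13*((5 + 144 - 48)/(-8)) = 13*(-1/8*101) = 13*(-101/8) = -1313/8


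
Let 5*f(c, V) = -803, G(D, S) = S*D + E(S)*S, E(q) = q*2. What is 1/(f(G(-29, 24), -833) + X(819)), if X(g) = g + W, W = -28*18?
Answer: 5/772 ≈ 0.0064767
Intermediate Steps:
E(q) = 2*q
W = -504
G(D, S) = 2*S² + D*S (G(D, S) = S*D + (2*S)*S = D*S + 2*S² = 2*S² + D*S)
X(g) = -504 + g (X(g) = g - 504 = -504 + g)
f(c, V) = -803/5 (f(c, V) = (⅕)*(-803) = -803/5)
1/(f(G(-29, 24), -833) + X(819)) = 1/(-803/5 + (-504 + 819)) = 1/(-803/5 + 315) = 1/(772/5) = 5/772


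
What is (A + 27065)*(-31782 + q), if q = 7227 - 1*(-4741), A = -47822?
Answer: 411279198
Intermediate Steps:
q = 11968 (q = 7227 + 4741 = 11968)
(A + 27065)*(-31782 + q) = (-47822 + 27065)*(-31782 + 11968) = -20757*(-19814) = 411279198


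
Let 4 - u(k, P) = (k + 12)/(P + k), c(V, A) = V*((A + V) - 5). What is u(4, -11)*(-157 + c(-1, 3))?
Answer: -968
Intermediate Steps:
c(V, A) = V*(-5 + A + V)
u(k, P) = 4 - (12 + k)/(P + k) (u(k, P) = 4 - (k + 12)/(P + k) = 4 - (12 + k)/(P + k))
u(4, -11)*(-157 + c(-1, 3)) = ((-12 + 3*4 + 4*(-11))/(-11 + 4))*(-157 - (-5 + 3 - 1)) = ((-12 + 12 - 44)/(-7))*(-157 - 1*(-3)) = (-1/7*(-44))*(-157 + 3) = (44/7)*(-154) = -968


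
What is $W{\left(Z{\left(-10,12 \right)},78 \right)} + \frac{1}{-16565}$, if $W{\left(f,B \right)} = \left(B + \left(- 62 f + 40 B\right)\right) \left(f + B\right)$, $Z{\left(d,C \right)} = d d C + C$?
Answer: $- \frac{1537403282101}{16565} \approx -9.281 \cdot 10^{7}$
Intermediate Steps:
$Z{\left(d,C \right)} = C + C d^{2}$ ($Z{\left(d,C \right)} = d^{2} C + C = C d^{2} + C = C + C d^{2}$)
$W{\left(f,B \right)} = \left(B + f\right) \left(- 62 f + 41 B\right)$ ($W{\left(f,B \right)} = \left(- 62 f + 41 B\right) \left(B + f\right) = \left(B + f\right) \left(- 62 f + 41 B\right)$)
$W{\left(Z{\left(-10,12 \right)},78 \right)} + \frac{1}{-16565} = \left(- 62 \left(12 \left(1 + \left(-10\right)^{2}\right)\right)^{2} + 41 \cdot 78^{2} - 1638 \cdot 12 \left(1 + \left(-10\right)^{2}\right)\right) + \frac{1}{-16565} = \left(- 62 \left(12 \left(1 + 100\right)\right)^{2} + 41 \cdot 6084 - 1638 \cdot 12 \left(1 + 100\right)\right) - \frac{1}{16565} = \left(- 62 \left(12 \cdot 101\right)^{2} + 249444 - 1638 \cdot 12 \cdot 101\right) - \frac{1}{16565} = \left(- 62 \cdot 1212^{2} + 249444 - 1638 \cdot 1212\right) - \frac{1}{16565} = \left(\left(-62\right) 1468944 + 249444 - 1985256\right) - \frac{1}{16565} = \left(-91074528 + 249444 - 1985256\right) - \frac{1}{16565} = -92810340 - \frac{1}{16565} = - \frac{1537403282101}{16565}$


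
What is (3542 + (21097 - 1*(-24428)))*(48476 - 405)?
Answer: 2358699757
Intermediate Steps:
(3542 + (21097 - 1*(-24428)))*(48476 - 405) = (3542 + (21097 + 24428))*48071 = (3542 + 45525)*48071 = 49067*48071 = 2358699757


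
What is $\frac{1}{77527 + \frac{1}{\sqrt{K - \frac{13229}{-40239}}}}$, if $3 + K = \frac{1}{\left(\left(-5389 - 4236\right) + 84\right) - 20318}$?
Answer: $\frac{82941600187379}{6430213438127430500} + \frac{3 i \sqrt{47607799158217651}}{6430213438127430500} \approx 1.2899 \cdot 10^{-5} + 1.018 \cdot 10^{-10} i$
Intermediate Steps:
$K = - \frac{89578}{29859}$ ($K = -3 + \frac{1}{\left(\left(-5389 - 4236\right) + 84\right) - 20318} = -3 + \frac{1}{\left(-9625 + 84\right) - 20318} = -3 + \frac{1}{-9541 - 20318} = -3 + \frac{1}{-29859} = -3 - \frac{1}{29859} = - \frac{89578}{29859} \approx -3.0$)
$\frac{1}{77527 + \frac{1}{\sqrt{K - \frac{13229}{-40239}}}} = \frac{1}{77527 + \frac{1}{\sqrt{- \frac{89578}{29859} - \frac{13229}{-40239}}}} = \frac{1}{77527 + \frac{1}{\sqrt{- \frac{89578}{29859} - - \frac{13229}{40239}}}} = \frac{1}{77527 + \frac{1}{\sqrt{- \frac{89578}{29859} + \frac{13229}{40239}}}} = \frac{1}{77527 + \frac{1}{\sqrt{- \frac{1069841477}{400498767}}}} = \frac{1}{77527 + \frac{1}{\frac{1}{133499589} i \sqrt{47607799158217651}}} = \frac{1}{77527 - \frac{3 i \sqrt{47607799158217651}}{1069841477}}$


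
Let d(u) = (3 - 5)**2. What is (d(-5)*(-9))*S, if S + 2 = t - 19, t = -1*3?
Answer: 864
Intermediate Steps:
t = -3
d(u) = 4 (d(u) = (-2)**2 = 4)
S = -24 (S = -2 + (-3 - 19) = -2 - 22 = -24)
(d(-5)*(-9))*S = (4*(-9))*(-24) = -36*(-24) = 864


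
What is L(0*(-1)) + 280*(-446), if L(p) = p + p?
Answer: -124880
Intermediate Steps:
L(p) = 2*p
L(0*(-1)) + 280*(-446) = 2*(0*(-1)) + 280*(-446) = 2*0 - 124880 = 0 - 124880 = -124880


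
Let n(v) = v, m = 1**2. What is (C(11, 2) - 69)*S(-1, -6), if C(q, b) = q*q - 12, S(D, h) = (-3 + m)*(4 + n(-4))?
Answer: 0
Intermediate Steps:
m = 1
S(D, h) = 0 (S(D, h) = (-3 + 1)*(4 - 4) = -2*0 = 0)
C(q, b) = -12 + q**2 (C(q, b) = q**2 - 12 = -12 + q**2)
(C(11, 2) - 69)*S(-1, -6) = ((-12 + 11**2) - 69)*0 = ((-12 + 121) - 69)*0 = (109 - 69)*0 = 40*0 = 0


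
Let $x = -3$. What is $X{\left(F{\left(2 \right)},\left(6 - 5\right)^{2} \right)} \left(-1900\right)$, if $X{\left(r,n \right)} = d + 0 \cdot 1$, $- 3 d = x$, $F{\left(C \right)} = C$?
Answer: $-1900$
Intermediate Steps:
$d = 1$ ($d = \left(- \frac{1}{3}\right) \left(-3\right) = 1$)
$X{\left(r,n \right)} = 1$ ($X{\left(r,n \right)} = 1 + 0 \cdot 1 = 1 + 0 = 1$)
$X{\left(F{\left(2 \right)},\left(6 - 5\right)^{2} \right)} \left(-1900\right) = 1 \left(-1900\right) = -1900$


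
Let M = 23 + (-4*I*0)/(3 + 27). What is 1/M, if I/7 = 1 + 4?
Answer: 1/23 ≈ 0.043478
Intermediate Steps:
I = 35 (I = 7*(1 + 4) = 7*5 = 35)
M = 23 (M = 23 + (-4*35*0)/(3 + 27) = 23 - 140*0/30 = 23 + 0*(1/30) = 23 + 0 = 23)
1/M = 1/23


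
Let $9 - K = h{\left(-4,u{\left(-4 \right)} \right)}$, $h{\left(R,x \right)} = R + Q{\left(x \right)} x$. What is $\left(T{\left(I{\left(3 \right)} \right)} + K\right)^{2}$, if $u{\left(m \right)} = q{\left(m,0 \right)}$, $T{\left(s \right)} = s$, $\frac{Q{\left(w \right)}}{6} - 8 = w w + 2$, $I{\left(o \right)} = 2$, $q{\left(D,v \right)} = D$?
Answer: $408321$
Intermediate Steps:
$Q{\left(w \right)} = 60 + 6 w^{2}$ ($Q{\left(w \right)} = 48 + 6 \left(w w + 2\right) = 48 + 6 \left(w^{2} + 2\right) = 48 + 6 \left(2 + w^{2}\right) = 48 + \left(12 + 6 w^{2}\right) = 60 + 6 w^{2}$)
$u{\left(m \right)} = m$
$h{\left(R,x \right)} = R + x \left(60 + 6 x^{2}\right)$ ($h{\left(R,x \right)} = R + \left(60 + 6 x^{2}\right) x = R + x \left(60 + 6 x^{2}\right)$)
$K = 637$ ($K = 9 - \left(-4 + 6 \left(-4\right) \left(10 + \left(-4\right)^{2}\right)\right) = 9 - \left(-4 + 6 \left(-4\right) \left(10 + 16\right)\right) = 9 - \left(-4 + 6 \left(-4\right) 26\right) = 9 - \left(-4 - 624\right) = 9 - -628 = 9 + 628 = 637$)
$\left(T{\left(I{\left(3 \right)} \right)} + K\right)^{2} = \left(2 + 637\right)^{2} = 639^{2} = 408321$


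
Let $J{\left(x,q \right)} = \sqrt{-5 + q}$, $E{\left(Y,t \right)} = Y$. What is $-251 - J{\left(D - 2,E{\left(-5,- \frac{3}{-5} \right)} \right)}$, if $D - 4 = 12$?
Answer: $-251 - i \sqrt{10} \approx -251.0 - 3.1623 i$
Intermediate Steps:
$D = 16$ ($D = 4 + 12 = 16$)
$-251 - J{\left(D - 2,E{\left(-5,- \frac{3}{-5} \right)} \right)} = -251 - \sqrt{-5 - 5} = -251 - \sqrt{-10} = -251 - i \sqrt{10}$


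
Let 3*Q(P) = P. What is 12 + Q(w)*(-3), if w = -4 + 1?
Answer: 15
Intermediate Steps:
w = -3
Q(P) = P/3
12 + Q(w)*(-3) = 12 + ((⅓)*(-3))*(-3) = 12 - 1*(-3) = 12 + 3 = 15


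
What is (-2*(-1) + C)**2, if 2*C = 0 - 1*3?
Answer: 1/4 ≈ 0.25000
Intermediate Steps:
C = -3/2 (C = (0 - 1*3)/2 = (0 - 3)/2 = (1/2)*(-3) = -3/2 ≈ -1.5000)
(-2*(-1) + C)**2 = (-2*(-1) - 3/2)**2 = (2 - 3/2)**2 = (1/2)**2 = 1/4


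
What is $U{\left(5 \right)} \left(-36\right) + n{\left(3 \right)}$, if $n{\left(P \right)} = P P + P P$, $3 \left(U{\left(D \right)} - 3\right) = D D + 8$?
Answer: $-486$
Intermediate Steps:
$U{\left(D \right)} = \frac{17}{3} + \frac{D^{2}}{3}$ ($U{\left(D \right)} = 3 + \frac{D D + 8}{3} = 3 + \frac{D^{2} + 8}{3} = 3 + \frac{8 + D^{2}}{3} = 3 + \left(\frac{8}{3} + \frac{D^{2}}{3}\right) = \frac{17}{3} + \frac{D^{2}}{3}$)
$n{\left(P \right)} = 2 P^{2}$ ($n{\left(P \right)} = P^{2} + P^{2} = 2 P^{2}$)
$U{\left(5 \right)} \left(-36\right) + n{\left(3 \right)} = \left(\frac{17}{3} + \frac{5^{2}}{3}\right) \left(-36\right) + 2 \cdot 3^{2} = \left(\frac{17}{3} + \frac{1}{3} \cdot 25\right) \left(-36\right) + 2 \cdot 9 = \left(\frac{17}{3} + \frac{25}{3}\right) \left(-36\right) + 18 = 14 \left(-36\right) + 18 = -504 + 18 = -486$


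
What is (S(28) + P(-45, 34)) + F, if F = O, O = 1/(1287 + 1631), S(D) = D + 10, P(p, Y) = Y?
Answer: 210097/2918 ≈ 72.000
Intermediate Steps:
S(D) = 10 + D
O = 1/2918 ≈ 0.00034270
F = 1/2918 ≈ 0.00034270
(S(28) + P(-45, 34)) + F = ((10 + 28) + 34) + 1/2918 = (38 + 34) + 1/2918 = 72 + 1/2918 = 210097/2918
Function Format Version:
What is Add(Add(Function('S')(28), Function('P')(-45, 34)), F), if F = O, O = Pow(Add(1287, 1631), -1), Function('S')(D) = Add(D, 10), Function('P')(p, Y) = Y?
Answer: Rational(210097, 2918) ≈ 72.000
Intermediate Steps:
Function('S')(D) = Add(10, D)
O = Rational(1, 2918) (O = Pow(2918, -1) = Rational(1, 2918) ≈ 0.00034270)
F = Rational(1, 2918) ≈ 0.00034270
Add(Add(Function('S')(28), Function('P')(-45, 34)), F) = Add(Add(Add(10, 28), 34), Rational(1, 2918)) = Add(Add(38, 34), Rational(1, 2918)) = Add(72, Rational(1, 2918)) = Rational(210097, 2918)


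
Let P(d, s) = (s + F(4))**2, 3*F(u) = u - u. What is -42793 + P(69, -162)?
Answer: -16549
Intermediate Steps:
F(u) = 0 (F(u) = (u - u)/3 = (1/3)*0 = 0)
P(d, s) = s**2 (P(d, s) = (s + 0)**2 = s**2)
-42793 + P(69, -162) = -42793 + (-162)**2 = -42793 + 26244 = -16549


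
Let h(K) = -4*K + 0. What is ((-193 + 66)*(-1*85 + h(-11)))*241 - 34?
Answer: 1254853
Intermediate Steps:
h(K) = -4*K
((-193 + 66)*(-1*85 + h(-11)))*241 - 34 = ((-193 + 66)*(-1*85 - 4*(-11)))*241 - 34 = -127*(-85 + 44)*241 - 34 = -127*(-41)*241 - 34 = 5207*241 - 34 = 1254887 - 34 = 1254853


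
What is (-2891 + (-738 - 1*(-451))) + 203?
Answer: -2975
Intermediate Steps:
(-2891 + (-738 - 1*(-451))) + 203 = (-2891 + (-738 + 451)) + 203 = (-2891 - 287) + 203 = -3178 + 203 = -2975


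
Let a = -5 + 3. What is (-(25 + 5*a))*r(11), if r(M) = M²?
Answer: -1815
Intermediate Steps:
a = -2
(-(25 + 5*a))*r(11) = -5/(1/(-2 + 5))*11² = -5/(1/3)*121 = -5/⅓*121 = -5*3*121 = -15*121 = -1815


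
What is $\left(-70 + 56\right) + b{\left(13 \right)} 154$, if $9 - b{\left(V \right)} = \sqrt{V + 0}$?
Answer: $1372 - 154 \sqrt{13} \approx 816.75$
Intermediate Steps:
$b{\left(V \right)} = 9 - \sqrt{V}$ ($b{\left(V \right)} = 9 - \sqrt{V + 0} = 9 - \sqrt{V}$)
$\left(-70 + 56\right) + b{\left(13 \right)} 154 = \left(-70 + 56\right) + \left(9 - \sqrt{13}\right) 154 = -14 + \left(1386 - 154 \sqrt{13}\right) = 1372 - 154 \sqrt{13}$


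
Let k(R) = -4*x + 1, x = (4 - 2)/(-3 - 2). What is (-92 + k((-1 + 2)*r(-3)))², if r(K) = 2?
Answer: 199809/25 ≈ 7992.4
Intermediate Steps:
x = -⅖ (x = 2/(-5) = 2*(-⅕) = -⅖ ≈ -0.40000)
k(R) = 13/5 (k(R) = -4*(-⅖) + 1 = 8/5 + 1 = 13/5)
(-92 + k((-1 + 2)*r(-3)))² = (-92 + 13/5)² = (-447/5)² = 199809/25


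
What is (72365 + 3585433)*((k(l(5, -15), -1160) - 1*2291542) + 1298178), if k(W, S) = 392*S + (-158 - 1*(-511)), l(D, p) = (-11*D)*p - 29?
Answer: -5295507556338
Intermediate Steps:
l(D, p) = -29 - 11*D*p (l(D, p) = -11*D*p - 29 = -29 - 11*D*p)
k(W, S) = 353 + 392*S (k(W, S) = 392*S + (-158 + 511) = 392*S + 353 = 353 + 392*S)
(72365 + 3585433)*((k(l(5, -15), -1160) - 1*2291542) + 1298178) = (72365 + 3585433)*(((353 + 392*(-1160)) - 1*2291542) + 1298178) = 3657798*(((353 - 454720) - 2291542) + 1298178) = 3657798*((-454367 - 2291542) + 1298178) = 3657798*(-2745909 + 1298178) = 3657798*(-1447731) = -5295507556338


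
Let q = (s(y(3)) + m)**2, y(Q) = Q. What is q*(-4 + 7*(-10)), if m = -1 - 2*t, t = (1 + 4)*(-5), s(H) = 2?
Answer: -192474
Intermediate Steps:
t = -25 (t = 5*(-5) = -25)
m = 49 (m = -1 - 2*(-25) = -1 + 50 = 49)
q = 2601 (q = (2 + 49)**2 = 51**2 = 2601)
q*(-4 + 7*(-10)) = 2601*(-4 + 7*(-10)) = 2601*(-4 - 70) = 2601*(-74) = -192474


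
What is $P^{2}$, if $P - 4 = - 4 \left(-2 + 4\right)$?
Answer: $16$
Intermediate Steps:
$P = -4$ ($P = 4 - 4 \left(-2 + 4\right) = 4 - 8 = -4$)
$P^{2} = \left(-4\right)^{2} = 16$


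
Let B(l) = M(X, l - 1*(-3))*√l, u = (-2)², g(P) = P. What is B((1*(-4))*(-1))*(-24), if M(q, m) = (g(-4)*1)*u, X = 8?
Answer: 768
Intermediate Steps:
u = 4
M(q, m) = -16 (M(q, m) = -4*1*4 = -4*4 = -16)
B(l) = -16*√l
B((1*(-4))*(-1))*(-24) = -16*√4*(-24) = -16*2*(-24) = -32*(-24) = 768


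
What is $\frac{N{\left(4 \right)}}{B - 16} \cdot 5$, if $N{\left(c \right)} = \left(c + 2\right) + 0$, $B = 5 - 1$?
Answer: $- \frac{5}{2} \approx -2.5$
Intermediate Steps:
$B = 4$ ($B = 5 - 1 = 4$)
$N{\left(c \right)} = 2 + c$ ($N{\left(c \right)} = \left(2 + c\right) + 0 = 2 + c$)
$\frac{N{\left(4 \right)}}{B - 16} \cdot 5 = \frac{2 + 4}{4 - 16} \cdot 5 = \frac{6}{4 - 16} \cdot 5 = \frac{6}{-12} \cdot 5 = 6 \left(- \frac{1}{12}\right) 5 = \left(- \frac{1}{2}\right) 5 = - \frac{5}{2}$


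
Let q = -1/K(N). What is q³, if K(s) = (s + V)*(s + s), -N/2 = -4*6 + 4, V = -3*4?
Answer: -1/11239424000 ≈ -8.8972e-11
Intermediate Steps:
V = -12
N = 40 (N = -2*(-4*6 + 4) = -2*(-24 + 4) = -2*(-20) = 40)
K(s) = 2*s*(-12 + s) (K(s) = (s - 12)*(s + s) = (-12 + s)*(2*s) = 2*s*(-12 + s))
q = -1/2240 (q = -1/(2*40*(-12 + 40)) = -1/(2*40*28) = -1/2240 ≈ -0.00044643)
q³ = (-1/2240)³ = -1/11239424000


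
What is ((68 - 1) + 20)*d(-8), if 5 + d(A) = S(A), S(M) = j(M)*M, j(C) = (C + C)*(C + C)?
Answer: -178611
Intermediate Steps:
j(C) = 4*C² (j(C) = (2*C)*(2*C) = 4*C²)
S(M) = 4*M³ (S(M) = (4*M²)*M = 4*M³)
d(A) = -5 + 4*A³
((68 - 1) + 20)*d(-8) = ((68 - 1) + 20)*(-5 + 4*(-8)³) = (67 + 20)*(-5 + 4*(-512)) = 87*(-5 - 2048) = 87*(-2053) = -178611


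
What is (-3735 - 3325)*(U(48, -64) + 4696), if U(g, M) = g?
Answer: -33492640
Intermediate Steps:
(-3735 - 3325)*(U(48, -64) + 4696) = (-3735 - 3325)*(48 + 4696) = -7060*4744 = -33492640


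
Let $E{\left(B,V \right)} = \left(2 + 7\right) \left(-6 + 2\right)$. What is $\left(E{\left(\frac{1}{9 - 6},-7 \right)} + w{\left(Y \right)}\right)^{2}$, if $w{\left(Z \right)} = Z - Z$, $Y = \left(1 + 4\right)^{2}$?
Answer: $1296$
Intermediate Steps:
$Y = 25$ ($Y = 5^{2} = 25$)
$w{\left(Z \right)} = 0$
$E{\left(B,V \right)} = -36$ ($E{\left(B,V \right)} = 9 \left(-4\right) = -36$)
$\left(E{\left(\frac{1}{9 - 6},-7 \right)} + w{\left(Y \right)}\right)^{2} = \left(-36 + 0\right)^{2} = \left(-36\right)^{2} = 1296$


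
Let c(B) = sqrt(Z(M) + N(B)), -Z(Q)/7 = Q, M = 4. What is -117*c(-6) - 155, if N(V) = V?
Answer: -155 - 117*I*sqrt(34) ≈ -155.0 - 682.22*I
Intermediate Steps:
Z(Q) = -7*Q
c(B) = sqrt(-28 + B) (c(B) = sqrt(-7*4 + B) = sqrt(-28 + B))
-117*c(-6) - 155 = -117*sqrt(-28 - 6) - 155 = -117*I*sqrt(34) - 155 = -155 - 117*I*sqrt(34)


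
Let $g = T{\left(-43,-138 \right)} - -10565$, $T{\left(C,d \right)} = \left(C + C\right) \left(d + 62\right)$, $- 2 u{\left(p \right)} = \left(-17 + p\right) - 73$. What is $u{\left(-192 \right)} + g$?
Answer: $17242$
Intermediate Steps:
$u{\left(p \right)} = 45 - \frac{p}{2}$ ($u{\left(p \right)} = - \frac{\left(-17 + p\right) - 73}{2} = - \frac{-90 + p}{2} = 45 - \frac{p}{2}$)
$T{\left(C,d \right)} = 2 C \left(62 + d\right)$
$g = 17101$ ($g = 2 \left(-43\right) \left(62 - 138\right) - -10565 = 2 \left(-43\right) \left(-76\right) + 10565 = 6536 + 10565 = 17101$)
$u{\left(-192 \right)} + g = \left(45 - -96\right) + 17101 = \left(45 + 96\right) + 17101 = 141 + 17101 = 17242$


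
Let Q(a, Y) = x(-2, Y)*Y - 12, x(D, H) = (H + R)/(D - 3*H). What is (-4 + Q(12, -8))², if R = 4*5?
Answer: 50176/121 ≈ 414.68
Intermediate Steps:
R = 20
x(D, H) = (20 + H)/(D - 3*H) (x(D, H) = (H + 20)/(D - 3*H) = (20 + H)/(D - 3*H))
Q(a, Y) = -12 + Y*(20 + Y)/(-2 - 3*Y) (Q(a, Y) = ((20 + Y)/(-2 - 3*Y))*Y - 12 = Y*(20 + Y)/(-2 - 3*Y) - 12 = -12 + Y*(20 + Y)/(-2 - 3*Y))
(-4 + Q(12, -8))² = (-4 + (-24 - 1*(-8)² - 56*(-8))/(2 + 3*(-8)))² = (-4 + (-24 - 1*64 + 448)/(2 - 24))² = (-4 + (-24 - 64 + 448)/(-22))² = (-4 - 1/22*360)² = (-4 - 180/11)² = (-224/11)² = 50176/121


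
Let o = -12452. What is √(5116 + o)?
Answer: 2*I*√1834 ≈ 85.65*I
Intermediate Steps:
√(5116 + o) = √(5116 - 12452) = √(-7336) = 2*I*√1834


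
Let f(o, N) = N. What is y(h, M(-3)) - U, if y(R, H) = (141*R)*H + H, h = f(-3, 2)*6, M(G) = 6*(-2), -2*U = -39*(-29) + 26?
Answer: -39475/2 ≈ -19738.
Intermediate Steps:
U = -1157/2 (U = -(-39*(-29) + 26)/2 = -(1131 + 26)/2 = -½*1157 = -1157/2 ≈ -578.50)
M(G) = -12
h = 12 (h = 2*6 = 12)
y(R, H) = H + 141*H*R (y(R, H) = 141*H*R + H = H + 141*H*R)
y(h, M(-3)) - U = -12*(1 + 141*12) - 1*(-1157/2) = -12*(1 + 1692) + 1157/2 = -12*1693 + 1157/2 = -20316 + 1157/2 = -39475/2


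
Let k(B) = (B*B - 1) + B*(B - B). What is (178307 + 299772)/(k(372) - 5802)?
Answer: 478079/132581 ≈ 3.6059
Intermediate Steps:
k(B) = -1 + B² (k(B) = (B² - 1) + B*0 = (-1 + B²) + 0 = -1 + B²)
(178307 + 299772)/(k(372) - 5802) = (178307 + 299772)/((-1 + 372²) - 5802) = 478079/((-1 + 138384) - 5802) = 478079/(138383 - 5802) = 478079/132581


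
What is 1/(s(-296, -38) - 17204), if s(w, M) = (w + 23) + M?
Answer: -1/17515 ≈ -5.7094e-5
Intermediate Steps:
s(w, M) = 23 + M + w (s(w, M) = (23 + w) + M = 23 + M + w)
1/(s(-296, -38) - 17204) = 1/((23 - 38 - 296) - 17204) = 1/(-311 - 17204) = 1/(-17515) = -1/17515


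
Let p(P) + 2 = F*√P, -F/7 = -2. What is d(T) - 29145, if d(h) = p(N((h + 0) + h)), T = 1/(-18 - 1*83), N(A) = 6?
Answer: -29147 + 14*√6 ≈ -29113.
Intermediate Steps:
T = -1/101 (T = 1/(-18 - 83) = 1/(-101) = -1/101 ≈ -0.0099010)
F = 14 (F = -7*(-2) = 14)
p(P) = -2 + 14*√P
d(h) = -2 + 14*√6
d(T) - 29145 = (-2 + 14*√6) - 29145 = -29147 + 14*√6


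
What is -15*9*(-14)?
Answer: 1890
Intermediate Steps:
-15*9*(-14) = -135*(-14) = 1890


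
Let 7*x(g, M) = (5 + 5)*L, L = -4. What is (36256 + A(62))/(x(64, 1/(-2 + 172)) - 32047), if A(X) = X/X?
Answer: -253799/224369 ≈ -1.1312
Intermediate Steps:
A(X) = 1
x(g, M) = -40/7 (x(g, M) = ((5 + 5)*(-4))/7 = (10*(-4))/7 = (1/7)*(-40) = -40/7)
(36256 + A(62))/(x(64, 1/(-2 + 172)) - 32047) = (36256 + 1)/(-40/7 - 32047) = 36257/(-224369/7) = 36257*(-7/224369) = -253799/224369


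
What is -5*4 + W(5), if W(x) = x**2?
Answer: 5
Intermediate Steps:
-5*4 + W(5) = -5*4 + 5**2 = -20 + 25 = 5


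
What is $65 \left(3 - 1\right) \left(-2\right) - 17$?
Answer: $-277$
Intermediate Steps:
$65 \left(3 - 1\right) \left(-2\right) - 17 = 65 \cdot 2 \left(-2\right) - 17 = 65 \left(-4\right) - 17 = -260 - 17 = -277$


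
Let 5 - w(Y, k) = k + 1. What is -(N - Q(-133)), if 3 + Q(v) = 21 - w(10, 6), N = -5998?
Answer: 6018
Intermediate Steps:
w(Y, k) = 4 - k (w(Y, k) = 5 - (k + 1) = 5 - (1 + k) = 5 + (-1 - k) = 4 - k)
Q(v) = 20 (Q(v) = -3 + (21 - (4 - 1*6)) = -3 + (21 - (4 - 6)) = -3 + (21 - 1*(-2)) = -3 + (21 + 2) = -3 + 23 = 20)
-(N - Q(-133)) = -(-5998 - 1*20) = -(-5998 - 20) = -1*(-6018) = 6018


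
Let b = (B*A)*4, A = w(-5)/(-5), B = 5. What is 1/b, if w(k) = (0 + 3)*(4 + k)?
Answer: 1/12 ≈ 0.083333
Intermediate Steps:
w(k) = 12 + 3*k (w(k) = 3*(4 + k) = 12 + 3*k)
A = ⅗ (A = (12 + 3*(-5))/(-5) = (12 - 15)*(-⅕) = -3*(-⅕) = ⅗ ≈ 0.60000)
b = 12 (b = (5*(⅗))*4 = 3*4 = 12)
1/b = 1/12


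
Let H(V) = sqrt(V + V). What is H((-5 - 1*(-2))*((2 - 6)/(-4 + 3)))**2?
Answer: -24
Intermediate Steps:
H(V) = sqrt(2)*sqrt(V) (H(V) = sqrt(2*V) = sqrt(2)*sqrt(V))
H((-5 - 1*(-2))*((2 - 6)/(-4 + 3)))**2 = (sqrt(2)*sqrt((-5 - 1*(-2))*((2 - 6)/(-4 + 3))))**2 = (sqrt(2)*sqrt((-5 + 2)*(-4/(-1))))**2 = (sqrt(2)*sqrt(-(-12)*(-1)))**2 = (sqrt(2)*sqrt(-3*4))**2 = (sqrt(2)*sqrt(-12))**2 = (sqrt(2)*(2*I*sqrt(3)))**2 = (2*I*sqrt(6))**2 = -24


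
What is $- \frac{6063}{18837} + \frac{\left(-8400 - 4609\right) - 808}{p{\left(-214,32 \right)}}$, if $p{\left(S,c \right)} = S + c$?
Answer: $\frac{949331}{12558} \approx 75.596$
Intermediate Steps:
$- \frac{6063}{18837} + \frac{\left(-8400 - 4609\right) - 808}{p{\left(-214,32 \right)}} = - \frac{6063}{18837} + \frac{\left(-8400 - 4609\right) - 808}{-214 + 32} = \left(-6063\right) \frac{1}{18837} + \frac{-13009 - 808}{-182} = - \frac{2021}{6279} - - \frac{13817}{182} = - \frac{2021}{6279} + \frac{13817}{182} = \frac{949331}{12558}$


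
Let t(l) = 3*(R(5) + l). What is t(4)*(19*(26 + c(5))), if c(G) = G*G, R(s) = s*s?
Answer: 84303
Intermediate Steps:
R(s) = s**2
c(G) = G**2
t(l) = 75 + 3*l (t(l) = 3*(5**2 + l) = 3*(25 + l) = 75 + 3*l)
t(4)*(19*(26 + c(5))) = (75 + 3*4)*(19*(26 + 5**2)) = (75 + 12)*(19*(26 + 25)) = 87*(19*51) = 87*969 = 84303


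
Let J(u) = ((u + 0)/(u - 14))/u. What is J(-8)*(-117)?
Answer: 117/22 ≈ 5.3182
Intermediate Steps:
J(u) = 1/(-14 + u) (J(u) = (u/(-14 + u))/u = 1/(-14 + u))
J(-8)*(-117) = -117/(-14 - 8) = -117/(-22) = -1/22*(-117) = 117/22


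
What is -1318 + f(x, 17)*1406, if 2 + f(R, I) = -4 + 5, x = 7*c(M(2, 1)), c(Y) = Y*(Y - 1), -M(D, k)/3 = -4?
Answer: -2724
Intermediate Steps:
M(D, k) = 12 (M(D, k) = -3*(-4) = 12)
c(Y) = Y*(-1 + Y)
x = 924 (x = 7*(12*(-1 + 12)) = 7*(12*11) = 7*132 = 924)
f(R, I) = -1 (f(R, I) = -2 + (-4 + 5) = -2 + 1 = -1)
-1318 + f(x, 17)*1406 = -1318 - 1*1406 = -1318 - 1406 = -2724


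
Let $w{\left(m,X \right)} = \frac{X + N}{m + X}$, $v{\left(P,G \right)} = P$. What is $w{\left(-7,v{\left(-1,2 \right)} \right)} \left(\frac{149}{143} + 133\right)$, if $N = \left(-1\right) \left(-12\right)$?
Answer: $- \frac{2396}{13} \approx -184.31$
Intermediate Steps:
$N = 12$
$w{\left(m,X \right)} = \frac{12 + X}{X + m}$ ($w{\left(m,X \right)} = \frac{X + 12}{m + X} = \frac{12 + X}{X + m}$)
$w{\left(-7,v{\left(-1,2 \right)} \right)} \left(\frac{149}{143} + 133\right) = \frac{12 - 1}{-1 - 7} \left(\frac{149}{143} + 133\right) = \frac{1}{-8} \cdot 11 \left(149 \cdot \frac{1}{143} + 133\right) = \left(- \frac{1}{8}\right) 11 \left(\frac{149}{143} + 133\right) = \left(- \frac{11}{8}\right) \frac{19168}{143} = - \frac{2396}{13}$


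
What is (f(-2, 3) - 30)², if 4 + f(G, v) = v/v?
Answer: 1089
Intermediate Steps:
f(G, v) = -3 (f(G, v) = -4 + v/v = -4 + 1 = -3)
(f(-2, 3) - 30)² = (-3 - 30)² = (-33)² = 1089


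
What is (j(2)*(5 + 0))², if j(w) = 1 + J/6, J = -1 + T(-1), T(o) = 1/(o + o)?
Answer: 225/16 ≈ 14.063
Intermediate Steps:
T(o) = 1/(2*o)
J = -3/2 (J = -1 + (½)/(-1) = -1 + (½)*(-1) = -1 - ½ = -3/2 ≈ -1.5000)
j(w) = ¾ (j(w) = 1 - 3/2/6 = 1 - 3/2*⅙ = 1 - ¼ = ¾)
(j(2)*(5 + 0))² = (3*(5 + 0)/4)² = ((¾)*5)² = (15/4)² = 225/16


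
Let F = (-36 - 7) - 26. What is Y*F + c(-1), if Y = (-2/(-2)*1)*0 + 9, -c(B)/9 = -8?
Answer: -549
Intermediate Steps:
F = -69 (F = -43 - 26 = -69)
c(B) = 72 (c(B) = -9*(-8) = 72)
Y = 9 (Y = (-2*(-½)*1)*0 + 9 = (1*1)*0 + 9 = 1*0 + 9 = 0 + 9 = 9)
Y*F + c(-1) = 9*(-69) + 72 = -621 + 72 = -549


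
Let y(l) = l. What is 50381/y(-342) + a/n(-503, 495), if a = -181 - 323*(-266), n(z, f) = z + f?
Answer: -14862551/1368 ≈ -10864.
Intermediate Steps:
n(z, f) = f + z
a = 85737 (a = -181 + 85918 = 85737)
50381/y(-342) + a/n(-503, 495) = 50381/(-342) + 85737/(495 - 503) = 50381*(-1/342) + 85737/(-8) = -50381/342 + 85737*(-⅛) = -50381/342 - 85737/8 = -14862551/1368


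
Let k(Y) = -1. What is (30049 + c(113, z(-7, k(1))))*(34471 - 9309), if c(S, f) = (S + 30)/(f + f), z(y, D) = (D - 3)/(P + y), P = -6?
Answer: 3047759831/4 ≈ 7.6194e+8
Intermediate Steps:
z(y, D) = (-3 + D)/(-6 + y) (z(y, D) = (D - 3)/(-6 + y) = (-3 + D)/(-6 + y))
c(S, f) = (30 + S)/(2*f) (c(S, f) = (30 + S)/((2*f)) = (30 + S)*(1/(2*f)) = (30 + S)/(2*f))
(30049 + c(113, z(-7, k(1))))*(34471 - 9309) = (30049 + (30 + 113)/(2*(((-3 - 1)/(-6 - 7)))))*(34471 - 9309) = (30049 + (½)*143/(-4/(-13)))*25162 = (30049 + (½)*143/(-1/13*(-4)))*25162 = (30049 + (½)*143/(4/13))*25162 = (30049 + (½)*(13/4)*143)*25162 = (30049 + 1859/8)*25162 = (242251/8)*25162 = 3047759831/4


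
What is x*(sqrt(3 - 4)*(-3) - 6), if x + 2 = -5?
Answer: 42 + 21*I ≈ 42.0 + 21.0*I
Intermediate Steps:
x = -7 (x = -2 - 5 = -7)
x*(sqrt(3 - 4)*(-3) - 6) = -7*(sqrt(3 - 4)*(-3) - 6) = -7*(sqrt(-1)*(-3) - 6) = -7*(I*(-3) - 6) = -7*(-3*I - 6) = -7*(-6 - 3*I) = 42 + 21*I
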